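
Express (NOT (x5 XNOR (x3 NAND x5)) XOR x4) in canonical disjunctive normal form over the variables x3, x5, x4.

(NOT x3 AND NOT x5 AND NOT x4) OR (NOT x3 AND x5 AND x4) OR (x3 AND NOT x5 AND NOT x4) OR (x3 AND x5 AND NOT x4)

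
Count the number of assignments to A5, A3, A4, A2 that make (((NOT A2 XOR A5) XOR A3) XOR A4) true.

Satisfying assignments: (0,0,0,0), (0,0,1,1), (0,1,0,1), (0,1,1,0), (1,0,0,1), (1,0,1,0), (1,1,0,0), (1,1,1,1)
Count: 8 out of 16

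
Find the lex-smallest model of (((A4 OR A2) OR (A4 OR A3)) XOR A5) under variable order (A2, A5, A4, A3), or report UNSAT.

A2=0, A5=0, A4=0, A3=1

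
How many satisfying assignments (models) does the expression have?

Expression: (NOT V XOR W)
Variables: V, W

Satisfying assignments: (0,0), (1,1)
Count: 2 out of 4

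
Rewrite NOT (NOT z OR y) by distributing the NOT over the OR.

z AND NOT y
De Morgan's: NOT(OR of terms) = AND of negations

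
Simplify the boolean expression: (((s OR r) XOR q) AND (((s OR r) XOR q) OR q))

By absorption (E AND (E OR v) = E):
= ((s OR r) XOR q)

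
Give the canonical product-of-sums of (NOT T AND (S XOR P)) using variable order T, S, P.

ΠM(0, 3, 4, 5, 6, 7) = (T OR S OR P) AND (T OR NOT S OR NOT P) AND (NOT T OR S OR P) AND (NOT T OR S OR NOT P) AND (NOT T OR NOT S OR P) AND (NOT T OR NOT S OR NOT P)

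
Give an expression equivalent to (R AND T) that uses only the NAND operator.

((R NAND T) NAND (R NAND T))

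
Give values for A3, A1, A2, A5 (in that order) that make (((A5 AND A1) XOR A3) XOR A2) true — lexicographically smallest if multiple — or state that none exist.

A3=0, A1=0, A2=1, A5=0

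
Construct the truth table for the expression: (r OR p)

r | p | Output
--------------
0 | 0 | 0
0 | 1 | 1
1 | 0 | 1
1 | 1 | 1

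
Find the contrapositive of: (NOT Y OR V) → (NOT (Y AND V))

Contrapositive: (Y AND V) → NOT (NOT Y OR V)
Note: A statement and its contrapositive are logically equivalent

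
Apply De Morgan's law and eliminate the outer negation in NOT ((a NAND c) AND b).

NOT (a NAND c) OR NOT b
De Morgan's: NOT(AND of terms) = OR of negations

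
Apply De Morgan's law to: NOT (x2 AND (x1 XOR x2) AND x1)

NOT x2 OR NOT (x1 XOR x2) OR NOT x1
De Morgan's: NOT(AND of terms) = OR of negations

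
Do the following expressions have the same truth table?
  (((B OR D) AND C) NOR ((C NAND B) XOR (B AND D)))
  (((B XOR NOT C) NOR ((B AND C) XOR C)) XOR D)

No. Counterexample: with D=0, C=0, B=1, Expression 1 = 0 but Expression 2 = 1.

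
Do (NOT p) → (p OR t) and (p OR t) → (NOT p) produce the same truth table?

No, Converse is not equivalent to original (counterexample: q=0, t=0, p=0)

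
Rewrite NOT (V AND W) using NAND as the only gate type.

(((V NAND W) NAND (V NAND W)) NAND ((V NAND W) NAND (V NAND W)))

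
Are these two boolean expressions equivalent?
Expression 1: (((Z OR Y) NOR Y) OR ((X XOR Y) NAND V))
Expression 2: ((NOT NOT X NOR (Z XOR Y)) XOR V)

No. Counterexample: with X=0, V=0, Y=0, Z=1, Expression 1 = 1 but Expression 2 = 0.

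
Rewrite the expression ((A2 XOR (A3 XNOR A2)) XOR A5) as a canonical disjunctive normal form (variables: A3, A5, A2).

(NOT A3 AND NOT A5 AND NOT A2) OR (NOT A3 AND NOT A5 AND A2) OR (A3 AND A5 AND NOT A2) OR (A3 AND A5 AND A2)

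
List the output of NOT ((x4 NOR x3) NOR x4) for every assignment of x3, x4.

x3 | x4 | Output
----------------
0 | 0 | 1
0 | 1 | 1
1 | 0 | 0
1 | 1 | 1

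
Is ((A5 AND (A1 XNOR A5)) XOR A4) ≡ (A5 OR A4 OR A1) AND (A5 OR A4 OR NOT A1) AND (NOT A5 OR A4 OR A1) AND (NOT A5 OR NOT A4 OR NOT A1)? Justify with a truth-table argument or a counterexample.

Yes, they are equivalent — the two output columns agree on all 8 assignments:
A5 | A4 | A1 | Expression 1 | Expression 2
------------------------------------------
0 | 0 | 0 | 0 | 0
0 | 0 | 1 | 0 | 0
0 | 1 | 0 | 1 | 1
0 | 1 | 1 | 1 | 1
1 | 0 | 0 | 0 | 0
1 | 0 | 1 | 1 | 1
1 | 1 | 0 | 1 | 1
1 | 1 | 1 | 0 | 0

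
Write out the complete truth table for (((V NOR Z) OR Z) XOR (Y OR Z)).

V | Z | Y | Output
------------------
0 | 0 | 0 | 1
0 | 0 | 1 | 0
0 | 1 | 0 | 0
0 | 1 | 1 | 0
1 | 0 | 0 | 0
1 | 0 | 1 | 1
1 | 1 | 0 | 0
1 | 1 | 1 | 0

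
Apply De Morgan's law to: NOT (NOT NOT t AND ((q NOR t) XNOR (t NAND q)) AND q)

NOT t OR NOT ((q NOR t) XNOR (t NAND q)) OR NOT q
De Morgan's: NOT(AND of terms) = OR of negations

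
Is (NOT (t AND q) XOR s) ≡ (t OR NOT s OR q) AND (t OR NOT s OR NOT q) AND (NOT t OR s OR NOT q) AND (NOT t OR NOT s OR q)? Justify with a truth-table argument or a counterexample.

Yes, they are equivalent — the two output columns agree on all 8 assignments:
t | s | q | Expression 1 | Expression 2
---------------------------------------
0 | 0 | 0 | 1 | 1
0 | 0 | 1 | 1 | 1
0 | 1 | 0 | 0 | 0
0 | 1 | 1 | 0 | 0
1 | 0 | 0 | 1 | 1
1 | 0 | 1 | 0 | 0
1 | 1 | 0 | 0 | 0
1 | 1 | 1 | 1 | 1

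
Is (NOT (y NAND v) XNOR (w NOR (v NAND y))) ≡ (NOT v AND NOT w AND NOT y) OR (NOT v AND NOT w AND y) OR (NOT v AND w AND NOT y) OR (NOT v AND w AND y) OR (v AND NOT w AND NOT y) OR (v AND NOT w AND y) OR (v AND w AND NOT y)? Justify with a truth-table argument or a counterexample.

Yes, they are equivalent — the two output columns agree on all 8 assignments:
v | w | y | Expression 1 | Expression 2
---------------------------------------
0 | 0 | 0 | 1 | 1
0 | 0 | 1 | 1 | 1
0 | 1 | 0 | 1 | 1
0 | 1 | 1 | 1 | 1
1 | 0 | 0 | 1 | 1
1 | 0 | 1 | 1 | 1
1 | 1 | 0 | 1 | 1
1 | 1 | 1 | 0 | 0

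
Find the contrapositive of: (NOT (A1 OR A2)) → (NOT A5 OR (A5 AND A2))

Contrapositive: NOT (NOT A5 OR (A5 AND A2)) → (A1 OR A2)
Note: A statement and its contrapositive are logically equivalent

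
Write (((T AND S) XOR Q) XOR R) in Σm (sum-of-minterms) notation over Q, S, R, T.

Σm(2, 3, 5, 6, 8, 9, 12, 15) = (NOT Q AND NOT S AND R AND NOT T) OR (NOT Q AND NOT S AND R AND T) OR (NOT Q AND S AND NOT R AND T) OR (NOT Q AND S AND R AND NOT T) OR (Q AND NOT S AND NOT R AND NOT T) OR (Q AND NOT S AND NOT R AND T) OR (Q AND S AND NOT R AND NOT T) OR (Q AND S AND R AND T)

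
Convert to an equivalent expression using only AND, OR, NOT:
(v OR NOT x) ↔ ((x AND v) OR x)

((v OR NOT x) AND ((x AND v) OR x)) OR (NOT (v OR NOT x) AND NOT ((x AND v) OR x))
(Biconditional = both true or both false)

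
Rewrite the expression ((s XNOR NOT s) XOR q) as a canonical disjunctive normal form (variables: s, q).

(NOT s AND q) OR (s AND q)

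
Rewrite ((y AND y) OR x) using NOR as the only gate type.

((((y NOR y) NOR (y NOR y)) NOR x) NOR (((y NOR y) NOR (y NOR y)) NOR x))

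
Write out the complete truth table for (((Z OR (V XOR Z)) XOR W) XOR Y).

W | Y | Z | V | Output
----------------------
0 | 0 | 0 | 0 | 0
0 | 0 | 0 | 1 | 1
0 | 0 | 1 | 0 | 1
0 | 0 | 1 | 1 | 1
0 | 1 | 0 | 0 | 1
0 | 1 | 0 | 1 | 0
0 | 1 | 1 | 0 | 0
0 | 1 | 1 | 1 | 0
1 | 0 | 0 | 0 | 1
1 | 0 | 0 | 1 | 0
1 | 0 | 1 | 0 | 0
1 | 0 | 1 | 1 | 0
1 | 1 | 0 | 0 | 0
1 | 1 | 0 | 1 | 1
1 | 1 | 1 | 0 | 1
1 | 1 | 1 | 1 | 1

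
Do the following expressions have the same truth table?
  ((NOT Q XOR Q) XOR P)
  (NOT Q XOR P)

No. Counterexample: with P=0, Q=1, Expression 1 = 1 but Expression 2 = 0.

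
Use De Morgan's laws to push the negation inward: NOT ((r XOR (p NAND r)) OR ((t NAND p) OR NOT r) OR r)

NOT (r XOR (p NAND r)) AND NOT ((t NAND p) OR NOT r) AND NOT r
De Morgan's: NOT(OR of terms) = AND of negations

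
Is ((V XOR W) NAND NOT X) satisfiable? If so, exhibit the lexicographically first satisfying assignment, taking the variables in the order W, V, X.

W=0, V=0, X=0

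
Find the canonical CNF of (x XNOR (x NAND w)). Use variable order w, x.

(w OR x) AND (NOT w OR x) AND (NOT w OR NOT x)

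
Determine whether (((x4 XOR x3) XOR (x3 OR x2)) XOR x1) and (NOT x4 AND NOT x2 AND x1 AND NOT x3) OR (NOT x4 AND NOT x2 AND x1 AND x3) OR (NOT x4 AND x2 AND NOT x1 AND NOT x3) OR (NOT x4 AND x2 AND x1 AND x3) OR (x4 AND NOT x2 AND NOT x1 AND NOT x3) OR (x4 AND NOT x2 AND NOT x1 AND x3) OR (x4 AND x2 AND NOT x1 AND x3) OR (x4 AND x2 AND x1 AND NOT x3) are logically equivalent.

Yes, they are equivalent — the two output columns agree on all 16 assignments:
x4 | x2 | x1 | x3 | Expression 1 | Expression 2
-----------------------------------------------
0 | 0 | 0 | 0 | 0 | 0
0 | 0 | 0 | 1 | 0 | 0
0 | 0 | 1 | 0 | 1 | 1
0 | 0 | 1 | 1 | 1 | 1
0 | 1 | 0 | 0 | 1 | 1
0 | 1 | 0 | 1 | 0 | 0
0 | 1 | 1 | 0 | 0 | 0
0 | 1 | 1 | 1 | 1 | 1
1 | 0 | 0 | 0 | 1 | 1
1 | 0 | 0 | 1 | 1 | 1
1 | 0 | 1 | 0 | 0 | 0
1 | 0 | 1 | 1 | 0 | 0
1 | 1 | 0 | 0 | 0 | 0
1 | 1 | 0 | 1 | 1 | 1
1 | 1 | 1 | 0 | 1 | 1
1 | 1 | 1 | 1 | 0 | 0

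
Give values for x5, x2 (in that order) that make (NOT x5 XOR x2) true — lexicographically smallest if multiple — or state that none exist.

x5=0, x2=0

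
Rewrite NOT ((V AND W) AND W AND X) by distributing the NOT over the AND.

NOT (V AND W) OR NOT W OR NOT X
De Morgan's: NOT(AND of terms) = OR of negations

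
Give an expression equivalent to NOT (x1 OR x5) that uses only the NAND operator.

(((x1 NAND x1) NAND (x5 NAND x5)) NAND ((x1 NAND x1) NAND (x5 NAND x5)))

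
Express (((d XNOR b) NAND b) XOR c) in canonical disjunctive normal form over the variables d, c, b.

(NOT d AND NOT c AND NOT b) OR (NOT d AND NOT c AND b) OR (d AND NOT c AND NOT b) OR (d AND c AND b)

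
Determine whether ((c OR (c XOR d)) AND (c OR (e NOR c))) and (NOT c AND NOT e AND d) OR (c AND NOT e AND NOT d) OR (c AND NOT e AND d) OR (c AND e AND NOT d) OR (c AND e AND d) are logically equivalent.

Yes, they are equivalent — the two output columns agree on all 8 assignments:
c | e | d | Expression 1 | Expression 2
---------------------------------------
0 | 0 | 0 | 0 | 0
0 | 0 | 1 | 1 | 1
0 | 1 | 0 | 0 | 0
0 | 1 | 1 | 0 | 0
1 | 0 | 0 | 1 | 1
1 | 0 | 1 | 1 | 1
1 | 1 | 0 | 1 | 1
1 | 1 | 1 | 1 | 1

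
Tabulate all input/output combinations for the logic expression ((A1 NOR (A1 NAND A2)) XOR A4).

A1 | A2 | A4 | Output
---------------------
0 | 0 | 0 | 0
0 | 0 | 1 | 1
0 | 1 | 0 | 0
0 | 1 | 1 | 1
1 | 0 | 0 | 0
1 | 0 | 1 | 1
1 | 1 | 0 | 0
1 | 1 | 1 | 1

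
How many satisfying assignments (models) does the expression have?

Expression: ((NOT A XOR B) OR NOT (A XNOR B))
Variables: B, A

Satisfying assignments: (0,0), (0,1), (1,0), (1,1)
Count: 4 out of 4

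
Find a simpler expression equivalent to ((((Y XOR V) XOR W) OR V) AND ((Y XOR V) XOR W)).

By absorption (E AND (E OR v) = E):
= ((Y XOR V) XOR W)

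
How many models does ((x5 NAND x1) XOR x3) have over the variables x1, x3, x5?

Satisfying assignments: (0,0,0), (0,0,1), (1,0,0), (1,1,1)
Count: 4 out of 8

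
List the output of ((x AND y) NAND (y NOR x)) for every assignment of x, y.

x | y | Output
--------------
0 | 0 | 1
0 | 1 | 1
1 | 0 | 1
1 | 1 | 1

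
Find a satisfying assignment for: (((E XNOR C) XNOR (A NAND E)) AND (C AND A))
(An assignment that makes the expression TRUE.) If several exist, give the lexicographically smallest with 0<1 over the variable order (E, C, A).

UNSATISFIABLE - no assignment makes this expression true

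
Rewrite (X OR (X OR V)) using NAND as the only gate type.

((X NAND X) NAND (((X NAND X) NAND (V NAND V)) NAND ((X NAND X) NAND (V NAND V))))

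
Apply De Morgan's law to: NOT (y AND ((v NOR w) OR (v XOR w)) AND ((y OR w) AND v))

NOT y OR NOT ((v NOR w) OR (v XOR w)) OR NOT ((y OR w) AND v)
De Morgan's: NOT(AND of terms) = OR of negations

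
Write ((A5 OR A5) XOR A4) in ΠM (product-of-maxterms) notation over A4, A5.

ΠM(0, 3) = (A4 OR A5) AND (NOT A4 OR NOT A5)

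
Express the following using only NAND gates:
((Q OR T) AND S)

((((Q NAND Q) NAND (T NAND T)) NAND S) NAND (((Q NAND Q) NAND (T NAND T)) NAND S))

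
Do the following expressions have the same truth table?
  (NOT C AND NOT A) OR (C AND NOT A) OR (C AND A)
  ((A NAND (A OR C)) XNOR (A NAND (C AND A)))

Yes, they are equivalent — the two output columns agree on all 4 assignments:
C | A | Expression 1 | Expression 2
-----------------------------------
0 | 0 | 1 | 1
0 | 1 | 0 | 0
1 | 0 | 1 | 1
1 | 1 | 1 | 1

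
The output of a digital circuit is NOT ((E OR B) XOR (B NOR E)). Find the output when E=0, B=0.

Substituting: NOT ((0 OR 0) XOR (0 NOR 0))
= 0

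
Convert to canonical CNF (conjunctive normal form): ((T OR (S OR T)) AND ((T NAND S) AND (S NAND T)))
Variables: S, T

(S OR T) AND (NOT S OR NOT T)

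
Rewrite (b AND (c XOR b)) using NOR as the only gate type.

((b NOR b) NOR (((((c NOR b) NOR (c NOR b)) NOR ((c NOR b) NOR (c NOR b))) NOR ((((c NOR c) NOR (b NOR b)) NOR ((c NOR c) NOR (b NOR b))) NOR (((c NOR c) NOR (b NOR b)) NOR ((c NOR c) NOR (b NOR b))))) NOR ((((c NOR b) NOR (c NOR b)) NOR ((c NOR b) NOR (c NOR b))) NOR ((((c NOR c) NOR (b NOR b)) NOR ((c NOR c) NOR (b NOR b))) NOR (((c NOR c) NOR (b NOR b)) NOR ((c NOR c) NOR (b NOR b)))))))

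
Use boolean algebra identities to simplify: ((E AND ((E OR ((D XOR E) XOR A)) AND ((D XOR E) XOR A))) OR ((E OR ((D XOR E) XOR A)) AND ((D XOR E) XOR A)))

By absorption (E OR (E AND v) = E) then absorption (E AND (E OR v) = E):
= ((D XOR E) XOR A)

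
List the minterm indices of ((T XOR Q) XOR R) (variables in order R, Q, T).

Σm(1, 2, 4, 7) = (NOT R AND NOT Q AND T) OR (NOT R AND Q AND NOT T) OR (R AND NOT Q AND NOT T) OR (R AND Q AND T)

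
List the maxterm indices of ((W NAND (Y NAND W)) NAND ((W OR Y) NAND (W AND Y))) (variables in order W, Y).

ΠM(0, 1) = (W OR Y) AND (W OR NOT Y)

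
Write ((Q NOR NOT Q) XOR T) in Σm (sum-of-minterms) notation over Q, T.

Σm(1, 3) = (NOT Q AND T) OR (Q AND T)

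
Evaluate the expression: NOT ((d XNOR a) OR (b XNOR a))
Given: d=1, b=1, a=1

Substituting: NOT ((1 XNOR 1) OR (1 XNOR 1))
= 0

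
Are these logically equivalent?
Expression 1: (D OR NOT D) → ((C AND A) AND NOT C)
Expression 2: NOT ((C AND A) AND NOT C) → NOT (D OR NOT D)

Yes, Contrapositive is always equivalent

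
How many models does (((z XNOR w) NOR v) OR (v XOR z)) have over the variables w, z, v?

Satisfying assignments: (0,0,1), (0,1,0), (1,0,0), (1,0,1), (1,1,0)
Count: 5 out of 8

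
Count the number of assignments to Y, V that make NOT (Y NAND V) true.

Satisfying assignments: (1,1)
Count: 1 out of 4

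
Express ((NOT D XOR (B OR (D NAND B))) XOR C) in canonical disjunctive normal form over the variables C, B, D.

(NOT C AND NOT B AND D) OR (NOT C AND B AND D) OR (C AND NOT B AND NOT D) OR (C AND B AND NOT D)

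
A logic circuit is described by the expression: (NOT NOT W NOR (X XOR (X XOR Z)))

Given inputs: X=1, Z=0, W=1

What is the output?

Substituting: (NOT NOT 1 NOR (1 XOR (1 XOR 0)))
= 0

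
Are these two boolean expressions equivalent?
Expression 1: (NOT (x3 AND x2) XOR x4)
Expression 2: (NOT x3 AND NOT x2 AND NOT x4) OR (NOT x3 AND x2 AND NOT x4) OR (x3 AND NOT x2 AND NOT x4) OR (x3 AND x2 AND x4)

Yes, they are equivalent — the two output columns agree on all 8 assignments:
x3 | x2 | x4 | Expression 1 | Expression 2
------------------------------------------
0 | 0 | 0 | 1 | 1
0 | 0 | 1 | 0 | 0
0 | 1 | 0 | 1 | 1
0 | 1 | 1 | 0 | 0
1 | 0 | 0 | 1 | 1
1 | 0 | 1 | 0 | 0
1 | 1 | 0 | 0 | 0
1 | 1 | 1 | 1 | 1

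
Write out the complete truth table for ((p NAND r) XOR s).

s | p | r | Output
------------------
0 | 0 | 0 | 1
0 | 0 | 1 | 1
0 | 1 | 0 | 1
0 | 1 | 1 | 0
1 | 0 | 0 | 0
1 | 0 | 1 | 0
1 | 1 | 0 | 0
1 | 1 | 1 | 1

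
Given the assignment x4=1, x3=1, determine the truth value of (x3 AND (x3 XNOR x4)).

Substituting: (1 AND (1 XNOR 1))
= 1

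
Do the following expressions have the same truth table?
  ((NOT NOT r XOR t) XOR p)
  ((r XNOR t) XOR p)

No. Counterexample: with t=0, r=0, p=0, Expression 1 = 0 but Expression 2 = 1.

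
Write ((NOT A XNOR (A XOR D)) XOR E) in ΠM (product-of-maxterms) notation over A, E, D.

ΠM(0, 3, 4, 7) = (A OR E OR D) AND (A OR NOT E OR NOT D) AND (NOT A OR E OR D) AND (NOT A OR NOT E OR NOT D)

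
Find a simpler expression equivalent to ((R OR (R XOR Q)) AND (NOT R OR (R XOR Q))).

By distribution ((E OR v) AND (E OR NOT v) = E):
= (R XOR Q)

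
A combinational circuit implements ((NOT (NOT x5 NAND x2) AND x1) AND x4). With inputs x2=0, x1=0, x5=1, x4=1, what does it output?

Substituting: ((NOT (NOT 1 NAND 0) AND 0) AND 1)
= 0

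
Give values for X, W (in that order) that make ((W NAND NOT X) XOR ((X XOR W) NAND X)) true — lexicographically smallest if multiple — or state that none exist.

X=0, W=1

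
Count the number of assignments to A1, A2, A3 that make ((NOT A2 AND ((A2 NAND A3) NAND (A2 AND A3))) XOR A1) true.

Satisfying assignments: (0,0,0), (0,0,1), (1,1,0), (1,1,1)
Count: 4 out of 8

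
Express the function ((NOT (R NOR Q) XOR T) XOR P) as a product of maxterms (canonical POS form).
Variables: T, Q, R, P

ΠM(0, 3, 5, 7, 9, 10, 12, 14) = (T OR Q OR R OR P) AND (T OR Q OR NOT R OR NOT P) AND (T OR NOT Q OR R OR NOT P) AND (T OR NOT Q OR NOT R OR NOT P) AND (NOT T OR Q OR R OR NOT P) AND (NOT T OR Q OR NOT R OR P) AND (NOT T OR NOT Q OR R OR P) AND (NOT T OR NOT Q OR NOT R OR P)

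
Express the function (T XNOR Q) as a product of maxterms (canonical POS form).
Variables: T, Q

ΠM(1, 2) = (T OR NOT Q) AND (NOT T OR Q)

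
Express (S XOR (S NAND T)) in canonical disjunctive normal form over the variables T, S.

(NOT T AND NOT S) OR (T AND NOT S) OR (T AND S)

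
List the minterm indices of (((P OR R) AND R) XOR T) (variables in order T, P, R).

Σm(1, 3, 4, 6) = (NOT T AND NOT P AND R) OR (NOT T AND P AND R) OR (T AND NOT P AND NOT R) OR (T AND P AND NOT R)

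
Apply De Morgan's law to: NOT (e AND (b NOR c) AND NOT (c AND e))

NOT e OR NOT (b NOR c) OR (c AND e)
De Morgan's: NOT(AND of terms) = OR of negations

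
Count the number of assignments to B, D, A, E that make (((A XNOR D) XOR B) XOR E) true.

Satisfying assignments: (0,0,0,0), (0,0,1,1), (0,1,0,1), (0,1,1,0), (1,0,0,1), (1,0,1,0), (1,1,0,0), (1,1,1,1)
Count: 8 out of 16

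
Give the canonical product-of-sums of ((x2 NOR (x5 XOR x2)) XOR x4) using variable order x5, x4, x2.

ΠM(1, 2, 4, 5) = (x5 OR x4 OR NOT x2) AND (x5 OR NOT x4 OR x2) AND (NOT x5 OR x4 OR x2) AND (NOT x5 OR x4 OR NOT x2)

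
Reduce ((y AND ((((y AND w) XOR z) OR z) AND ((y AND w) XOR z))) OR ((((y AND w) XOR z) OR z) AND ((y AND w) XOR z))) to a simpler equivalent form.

By absorption (E OR (E AND v) = E) then absorption (E AND (E OR v) = E):
= ((y AND w) XOR z)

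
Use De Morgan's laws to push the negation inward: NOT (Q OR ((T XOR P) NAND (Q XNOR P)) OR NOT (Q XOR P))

NOT Q AND NOT ((T XOR P) NAND (Q XNOR P)) AND (Q XOR P)
De Morgan's: NOT(OR of terms) = AND of negations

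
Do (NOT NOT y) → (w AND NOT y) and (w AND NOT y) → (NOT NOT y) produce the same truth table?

No, Converse is not equivalent to original (counterexample: w=0, y=1)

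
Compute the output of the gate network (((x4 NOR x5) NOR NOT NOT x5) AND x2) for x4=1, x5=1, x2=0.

Substituting: (((1 NOR 1) NOR NOT NOT 1) AND 0)
= 0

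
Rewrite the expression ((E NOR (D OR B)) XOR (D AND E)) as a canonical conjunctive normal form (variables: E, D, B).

(E OR D OR NOT B) AND (E OR NOT D OR B) AND (E OR NOT D OR NOT B) AND (NOT E OR D OR B) AND (NOT E OR D OR NOT B)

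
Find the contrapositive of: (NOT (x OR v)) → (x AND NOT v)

Contrapositive: NOT (x AND NOT v) → (x OR v)
Note: A statement and its contrapositive are logically equivalent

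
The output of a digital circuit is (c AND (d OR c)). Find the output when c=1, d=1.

Substituting: (1 AND (1 OR 1))
= 1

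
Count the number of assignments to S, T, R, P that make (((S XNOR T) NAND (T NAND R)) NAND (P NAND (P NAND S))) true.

Satisfying assignments: (0,0,0,0), (0,0,0,1), (0,0,1,0), (0,0,1,1), (0,1,0,1), (0,1,1,1), (1,1,0,0), (1,1,0,1)
Count: 8 out of 16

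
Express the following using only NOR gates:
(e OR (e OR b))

((e NOR ((e NOR b) NOR (e NOR b))) NOR (e NOR ((e NOR b) NOR (e NOR b))))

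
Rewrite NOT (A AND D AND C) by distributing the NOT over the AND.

NOT A OR NOT D OR NOT C
De Morgan's: NOT(AND of terms) = OR of negations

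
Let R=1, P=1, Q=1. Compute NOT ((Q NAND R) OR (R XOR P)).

Substituting: NOT ((1 NAND 1) OR (1 XOR 1))
= 1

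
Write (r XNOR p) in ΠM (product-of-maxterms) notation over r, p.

ΠM(1, 2) = (r OR NOT p) AND (NOT r OR p)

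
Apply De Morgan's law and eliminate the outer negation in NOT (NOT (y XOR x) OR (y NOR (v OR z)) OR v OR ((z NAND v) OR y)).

(y XOR x) AND NOT (y NOR (v OR z)) AND NOT v AND NOT ((z NAND v) OR y)
De Morgan's: NOT(OR of terms) = AND of negations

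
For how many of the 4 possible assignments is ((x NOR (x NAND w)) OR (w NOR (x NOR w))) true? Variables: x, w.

Satisfying assignments: (1,0)
Count: 1 out of 4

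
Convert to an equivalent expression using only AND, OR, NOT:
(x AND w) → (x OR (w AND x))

NOT (x AND w) OR (x OR (w AND x))
(Implication elimination: A → B = NOT A OR B)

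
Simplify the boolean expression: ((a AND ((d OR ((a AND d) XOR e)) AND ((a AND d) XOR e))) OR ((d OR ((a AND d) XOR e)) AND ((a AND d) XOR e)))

By absorption (E OR (E AND v) = E) then absorption (E AND (E OR v) = E):
= ((a AND d) XOR e)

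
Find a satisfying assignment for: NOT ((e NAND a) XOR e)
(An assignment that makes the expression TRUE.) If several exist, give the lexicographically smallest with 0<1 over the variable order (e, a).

e=1, a=0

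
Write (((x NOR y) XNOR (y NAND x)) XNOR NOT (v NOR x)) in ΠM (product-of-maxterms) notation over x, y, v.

ΠM(0, 3, 4, 5) = (x OR y OR v) AND (x OR NOT y OR NOT v) AND (NOT x OR y OR v) AND (NOT x OR y OR NOT v)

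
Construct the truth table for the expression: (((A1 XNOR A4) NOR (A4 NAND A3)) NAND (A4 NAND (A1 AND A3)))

A4 | A1 | A3 | Output
---------------------
0 | 0 | 0 | 1
0 | 0 | 1 | 1
0 | 1 | 0 | 1
0 | 1 | 1 | 1
1 | 0 | 0 | 1
1 | 0 | 1 | 0
1 | 1 | 0 | 1
1 | 1 | 1 | 1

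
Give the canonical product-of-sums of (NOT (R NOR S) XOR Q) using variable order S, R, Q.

ΠM(0, 3, 5, 7) = (S OR R OR Q) AND (S OR NOT R OR NOT Q) AND (NOT S OR R OR NOT Q) AND (NOT S OR NOT R OR NOT Q)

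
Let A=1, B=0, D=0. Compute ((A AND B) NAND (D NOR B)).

Substituting: ((1 AND 0) NAND (0 NOR 0))
= 1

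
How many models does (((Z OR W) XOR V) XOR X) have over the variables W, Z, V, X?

Satisfying assignments: (0,0,0,1), (0,0,1,0), (0,1,0,0), (0,1,1,1), (1,0,0,0), (1,0,1,1), (1,1,0,0), (1,1,1,1)
Count: 8 out of 16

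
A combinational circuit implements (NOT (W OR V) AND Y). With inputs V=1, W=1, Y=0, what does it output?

Substituting: (NOT (1 OR 1) AND 0)
= 0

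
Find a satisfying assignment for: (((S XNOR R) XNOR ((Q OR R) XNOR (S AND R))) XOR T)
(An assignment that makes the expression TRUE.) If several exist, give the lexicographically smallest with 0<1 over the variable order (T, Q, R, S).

T=0, Q=0, R=0, S=0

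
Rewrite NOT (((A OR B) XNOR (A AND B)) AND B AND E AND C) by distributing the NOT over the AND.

NOT ((A OR B) XNOR (A AND B)) OR NOT B OR NOT E OR NOT C
De Morgan's: NOT(AND of terms) = OR of negations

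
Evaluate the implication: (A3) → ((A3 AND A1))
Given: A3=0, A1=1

Antecedent (A3) = 0; consequent ((A3 AND A1)) = 0.
0 → 0 = 1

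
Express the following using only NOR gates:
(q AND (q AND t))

((q NOR q) NOR (((q NOR q) NOR (t NOR t)) NOR ((q NOR q) NOR (t NOR t))))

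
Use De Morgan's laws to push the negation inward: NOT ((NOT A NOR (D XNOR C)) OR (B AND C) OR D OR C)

NOT (NOT A NOR (D XNOR C)) AND NOT (B AND C) AND NOT D AND NOT C
De Morgan's: NOT(OR of terms) = AND of negations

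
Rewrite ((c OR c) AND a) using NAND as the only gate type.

((((c NAND c) NAND (c NAND c)) NAND a) NAND (((c NAND c) NAND (c NAND c)) NAND a))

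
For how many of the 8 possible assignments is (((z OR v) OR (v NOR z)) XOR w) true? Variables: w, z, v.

Satisfying assignments: (0,0,0), (0,0,1), (0,1,0), (0,1,1)
Count: 4 out of 8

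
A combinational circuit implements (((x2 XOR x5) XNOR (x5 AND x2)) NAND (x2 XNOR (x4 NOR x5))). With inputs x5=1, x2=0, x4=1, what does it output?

Substituting: (((0 XOR 1) XNOR (1 AND 0)) NAND (0 XNOR (1 NOR 1)))
= 1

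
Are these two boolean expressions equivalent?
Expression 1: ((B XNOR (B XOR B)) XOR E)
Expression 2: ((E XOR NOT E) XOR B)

No. Counterexample: with B=0, E=1, Expression 1 = 0 but Expression 2 = 1.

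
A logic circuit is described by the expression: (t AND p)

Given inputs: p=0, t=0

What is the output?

Substituting: (0 AND 0)
= 0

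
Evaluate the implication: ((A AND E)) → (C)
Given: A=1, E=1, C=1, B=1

Antecedent ((A AND E)) = 1; consequent (C) = 1.
1 → 1 = 1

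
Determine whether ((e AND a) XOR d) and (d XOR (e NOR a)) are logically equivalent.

No. Counterexample: with e=0, a=0, d=0, Expression 1 = 0 but Expression 2 = 1.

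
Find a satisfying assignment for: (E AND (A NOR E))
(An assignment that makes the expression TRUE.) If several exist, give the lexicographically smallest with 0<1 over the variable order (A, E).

UNSATISFIABLE - no assignment makes this expression true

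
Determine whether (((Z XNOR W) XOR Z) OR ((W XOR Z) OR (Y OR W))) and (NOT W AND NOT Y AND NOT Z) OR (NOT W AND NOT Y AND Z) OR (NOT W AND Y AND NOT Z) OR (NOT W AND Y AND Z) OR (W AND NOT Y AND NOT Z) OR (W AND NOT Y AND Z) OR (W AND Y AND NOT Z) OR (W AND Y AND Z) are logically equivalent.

Yes, they are equivalent — the two output columns agree on all 8 assignments:
W | Y | Z | Expression 1 | Expression 2
---------------------------------------
0 | 0 | 0 | 1 | 1
0 | 0 | 1 | 1 | 1
0 | 1 | 0 | 1 | 1
0 | 1 | 1 | 1 | 1
1 | 0 | 0 | 1 | 1
1 | 0 | 1 | 1 | 1
1 | 1 | 0 | 1 | 1
1 | 1 | 1 | 1 | 1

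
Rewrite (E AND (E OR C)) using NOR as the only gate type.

((E NOR E) NOR (((E NOR C) NOR (E NOR C)) NOR ((E NOR C) NOR (E NOR C))))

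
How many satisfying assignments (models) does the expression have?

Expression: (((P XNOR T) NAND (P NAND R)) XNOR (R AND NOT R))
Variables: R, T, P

Satisfying assignments: (0,0,0), (0,1,1), (1,0,0)
Count: 3 out of 8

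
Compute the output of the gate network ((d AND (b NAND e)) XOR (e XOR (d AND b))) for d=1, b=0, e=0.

Substituting: ((1 AND (0 NAND 0)) XOR (0 XOR (1 AND 0)))
= 1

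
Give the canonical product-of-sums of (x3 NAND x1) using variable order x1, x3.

ΠM(3) = (NOT x1 OR NOT x3)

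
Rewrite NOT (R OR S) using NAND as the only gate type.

(((R NAND R) NAND (S NAND S)) NAND ((R NAND R) NAND (S NAND S)))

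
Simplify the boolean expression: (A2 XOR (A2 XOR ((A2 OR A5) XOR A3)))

By XOR self-cancellation ((E XOR v) XOR v = E):
= ((A2 OR A5) XOR A3)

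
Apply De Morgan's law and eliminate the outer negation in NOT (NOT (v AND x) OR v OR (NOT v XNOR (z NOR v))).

(v AND x) AND NOT v AND NOT (NOT v XNOR (z NOR v))
De Morgan's: NOT(OR of terms) = AND of negations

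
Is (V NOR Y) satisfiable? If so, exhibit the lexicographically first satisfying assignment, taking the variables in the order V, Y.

V=0, Y=0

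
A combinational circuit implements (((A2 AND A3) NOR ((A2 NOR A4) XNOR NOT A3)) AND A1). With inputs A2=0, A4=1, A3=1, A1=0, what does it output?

Substituting: (((0 AND 1) NOR ((0 NOR 1) XNOR NOT 1)) AND 0)
= 0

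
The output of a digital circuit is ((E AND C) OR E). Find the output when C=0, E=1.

Substituting: ((1 AND 0) OR 1)
= 1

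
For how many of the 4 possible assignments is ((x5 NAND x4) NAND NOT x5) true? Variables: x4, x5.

Satisfying assignments: (0,1), (1,1)
Count: 2 out of 4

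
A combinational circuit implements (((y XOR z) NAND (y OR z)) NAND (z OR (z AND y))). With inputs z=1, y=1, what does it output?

Substituting: (((1 XOR 1) NAND (1 OR 1)) NAND (1 OR (1 AND 1)))
= 0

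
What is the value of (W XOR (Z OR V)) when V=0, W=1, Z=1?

Substituting: (1 XOR (1 OR 0))
= 0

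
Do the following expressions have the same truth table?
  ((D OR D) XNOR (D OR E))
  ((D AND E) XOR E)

No. Counterexample: with E=0, D=0, Expression 1 = 1 but Expression 2 = 0.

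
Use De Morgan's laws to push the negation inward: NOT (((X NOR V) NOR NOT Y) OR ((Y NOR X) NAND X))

NOT ((X NOR V) NOR NOT Y) AND NOT ((Y NOR X) NAND X)
De Morgan's: NOT(OR of terms) = AND of negations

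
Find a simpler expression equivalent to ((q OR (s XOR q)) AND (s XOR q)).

By absorption (E AND (E OR v) = E):
= (s XOR q)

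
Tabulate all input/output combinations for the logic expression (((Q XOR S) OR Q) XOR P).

Q | P | S | Output
------------------
0 | 0 | 0 | 0
0 | 0 | 1 | 1
0 | 1 | 0 | 1
0 | 1 | 1 | 0
1 | 0 | 0 | 1
1 | 0 | 1 | 1
1 | 1 | 0 | 0
1 | 1 | 1 | 0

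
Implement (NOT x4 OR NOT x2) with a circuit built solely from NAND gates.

(((x4 NAND x4) NAND (x4 NAND x4)) NAND ((x2 NAND x2) NAND (x2 NAND x2)))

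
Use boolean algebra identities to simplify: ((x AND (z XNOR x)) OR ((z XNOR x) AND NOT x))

By distribution ((E AND v) OR (E AND NOT v) = E):
= (z XNOR x)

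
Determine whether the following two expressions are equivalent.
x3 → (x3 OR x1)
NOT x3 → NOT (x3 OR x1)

No, Inverse is not equivalent to original (counterexample: x4=0, x3=0, x1=1)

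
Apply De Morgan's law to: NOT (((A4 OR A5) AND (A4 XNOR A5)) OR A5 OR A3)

NOT ((A4 OR A5) AND (A4 XNOR A5)) AND NOT A5 AND NOT A3
De Morgan's: NOT(OR of terms) = AND of negations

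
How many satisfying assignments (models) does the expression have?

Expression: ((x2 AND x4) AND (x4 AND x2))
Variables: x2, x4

Satisfying assignments: (1,1)
Count: 1 out of 4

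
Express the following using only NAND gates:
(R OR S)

((R NAND R) NAND (S NAND S))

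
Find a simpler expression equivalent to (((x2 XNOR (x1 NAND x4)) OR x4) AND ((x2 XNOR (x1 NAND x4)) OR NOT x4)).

By distribution ((E OR v) AND (E OR NOT v) = E):
= (x2 XNOR (x1 NAND x4))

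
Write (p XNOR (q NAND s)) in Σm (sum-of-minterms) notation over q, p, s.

Σm(2, 3, 5, 6) = (NOT q AND p AND NOT s) OR (NOT q AND p AND s) OR (q AND NOT p AND s) OR (q AND p AND NOT s)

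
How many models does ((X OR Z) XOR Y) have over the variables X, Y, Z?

Satisfying assignments: (0,0,1), (0,1,0), (1,0,0), (1,0,1)
Count: 4 out of 8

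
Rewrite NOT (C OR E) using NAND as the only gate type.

(((C NAND C) NAND (E NAND E)) NAND ((C NAND C) NAND (E NAND E)))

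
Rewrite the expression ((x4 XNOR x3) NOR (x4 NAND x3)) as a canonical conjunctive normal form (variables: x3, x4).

(x3 OR x4) AND (x3 OR NOT x4) AND (NOT x3 OR x4) AND (NOT x3 OR NOT x4)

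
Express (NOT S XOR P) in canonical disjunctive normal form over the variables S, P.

(NOT S AND NOT P) OR (S AND P)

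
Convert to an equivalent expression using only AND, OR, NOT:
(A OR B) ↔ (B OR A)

((A OR B) AND (B OR A)) OR (NOT (A OR B) AND NOT (B OR A))
(Biconditional = both true or both false)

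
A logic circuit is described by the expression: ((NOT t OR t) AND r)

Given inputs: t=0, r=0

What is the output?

Substituting: ((NOT 0 OR 0) AND 0)
= 0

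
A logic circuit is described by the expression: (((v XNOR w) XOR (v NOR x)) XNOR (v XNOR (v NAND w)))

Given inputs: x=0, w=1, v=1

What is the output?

Substituting: (((1 XNOR 1) XOR (1 NOR 0)) XNOR (1 XNOR (1 NAND 1)))
= 0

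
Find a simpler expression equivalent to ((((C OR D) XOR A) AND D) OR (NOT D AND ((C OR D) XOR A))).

By distribution ((E AND v) OR (E AND NOT v) = E):
= ((C OR D) XOR A)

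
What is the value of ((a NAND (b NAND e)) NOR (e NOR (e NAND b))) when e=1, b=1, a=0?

Substituting: ((0 NAND (1 NAND 1)) NOR (1 NOR (1 NAND 1)))
= 0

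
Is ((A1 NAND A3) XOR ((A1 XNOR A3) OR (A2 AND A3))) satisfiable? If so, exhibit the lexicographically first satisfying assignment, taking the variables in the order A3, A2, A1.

A3=0, A2=0, A1=1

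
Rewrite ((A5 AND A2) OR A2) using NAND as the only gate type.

((((A5 NAND A2) NAND (A5 NAND A2)) NAND ((A5 NAND A2) NAND (A5 NAND A2))) NAND (A2 NAND A2))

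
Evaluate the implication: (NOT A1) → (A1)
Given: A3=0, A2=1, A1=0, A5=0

Antecedent (NOT A1) = 1; consequent (A1) = 0.
1 → 0 = 0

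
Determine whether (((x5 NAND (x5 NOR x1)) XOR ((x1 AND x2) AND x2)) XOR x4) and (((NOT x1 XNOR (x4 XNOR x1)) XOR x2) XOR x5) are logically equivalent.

No. Counterexample: with x1=0, x4=0, x2=0, x5=1, Expression 1 = 1 but Expression 2 = 0.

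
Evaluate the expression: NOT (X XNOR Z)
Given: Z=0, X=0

Substituting: NOT (0 XNOR 0)
= 0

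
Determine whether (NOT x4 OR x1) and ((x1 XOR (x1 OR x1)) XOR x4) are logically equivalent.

No. Counterexample: with x4=0, x1=0, Expression 1 = 1 but Expression 2 = 0.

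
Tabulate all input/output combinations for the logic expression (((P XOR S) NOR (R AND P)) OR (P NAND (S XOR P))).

R | P | S | Output
------------------
0 | 0 | 0 | 1
0 | 0 | 1 | 1
0 | 1 | 0 | 0
0 | 1 | 1 | 1
1 | 0 | 0 | 1
1 | 0 | 1 | 1
1 | 1 | 0 | 0
1 | 1 | 1 | 1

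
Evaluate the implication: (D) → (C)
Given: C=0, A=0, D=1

Antecedent (D) = 1; consequent (C) = 0.
1 → 0 = 0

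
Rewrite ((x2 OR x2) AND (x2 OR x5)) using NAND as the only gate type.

((((x2 NAND x2) NAND (x2 NAND x2)) NAND ((x2 NAND x2) NAND (x5 NAND x5))) NAND (((x2 NAND x2) NAND (x2 NAND x2)) NAND ((x2 NAND x2) NAND (x5 NAND x5))))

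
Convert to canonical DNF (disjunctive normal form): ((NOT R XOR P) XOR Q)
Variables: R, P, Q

(NOT R AND NOT P AND NOT Q) OR (NOT R AND P AND Q) OR (R AND NOT P AND Q) OR (R AND P AND NOT Q)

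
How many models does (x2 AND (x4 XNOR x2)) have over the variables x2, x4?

Satisfying assignments: (1,1)
Count: 1 out of 4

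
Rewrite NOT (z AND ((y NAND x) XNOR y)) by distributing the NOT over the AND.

NOT z OR NOT ((y NAND x) XNOR y)
De Morgan's: NOT(AND of terms) = OR of negations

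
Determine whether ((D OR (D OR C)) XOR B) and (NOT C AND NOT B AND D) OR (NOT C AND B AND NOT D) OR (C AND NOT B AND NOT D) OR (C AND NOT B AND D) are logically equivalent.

Yes, they are equivalent — the two output columns agree on all 8 assignments:
C | B | D | Expression 1 | Expression 2
---------------------------------------
0 | 0 | 0 | 0 | 0
0 | 0 | 1 | 1 | 1
0 | 1 | 0 | 1 | 1
0 | 1 | 1 | 0 | 0
1 | 0 | 0 | 1 | 1
1 | 0 | 1 | 1 | 1
1 | 1 | 0 | 0 | 0
1 | 1 | 1 | 0 | 0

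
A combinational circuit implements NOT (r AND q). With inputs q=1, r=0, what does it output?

Substituting: NOT (0 AND 1)
= 1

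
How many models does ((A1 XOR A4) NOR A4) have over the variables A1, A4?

Satisfying assignments: (0,0)
Count: 1 out of 4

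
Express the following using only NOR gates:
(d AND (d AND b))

((d NOR d) NOR (((d NOR d) NOR (b NOR b)) NOR ((d NOR d) NOR (b NOR b))))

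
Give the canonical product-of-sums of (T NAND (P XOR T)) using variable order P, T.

ΠM(1) = (P OR NOT T)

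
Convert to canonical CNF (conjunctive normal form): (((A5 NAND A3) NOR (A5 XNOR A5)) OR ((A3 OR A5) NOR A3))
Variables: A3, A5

(A3 OR NOT A5) AND (NOT A3 OR A5) AND (NOT A3 OR NOT A5)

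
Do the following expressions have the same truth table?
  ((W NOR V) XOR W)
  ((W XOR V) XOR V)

No. Counterexample: with V=0, W=0, Expression 1 = 1 but Expression 2 = 0.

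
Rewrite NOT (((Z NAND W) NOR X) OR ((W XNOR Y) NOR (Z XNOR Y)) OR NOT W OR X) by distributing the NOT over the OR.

NOT ((Z NAND W) NOR X) AND NOT ((W XNOR Y) NOR (Z XNOR Y)) AND W AND NOT X
De Morgan's: NOT(OR of terms) = AND of negations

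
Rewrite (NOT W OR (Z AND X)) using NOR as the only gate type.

(((W NOR W) NOR ((Z NOR Z) NOR (X NOR X))) NOR ((W NOR W) NOR ((Z NOR Z) NOR (X NOR X))))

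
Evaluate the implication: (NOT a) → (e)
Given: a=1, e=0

Antecedent (NOT a) = 0; consequent (e) = 0.
0 → 0 = 1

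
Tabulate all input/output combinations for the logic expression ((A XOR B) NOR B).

B | A | Output
--------------
0 | 0 | 1
0 | 1 | 0
1 | 0 | 0
1 | 1 | 0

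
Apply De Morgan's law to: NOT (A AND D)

NOT A OR NOT D
De Morgan's: NOT(AND of terms) = OR of negations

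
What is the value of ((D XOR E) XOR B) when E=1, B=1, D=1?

Substituting: ((1 XOR 1) XOR 1)
= 1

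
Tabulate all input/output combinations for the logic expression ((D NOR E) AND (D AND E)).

D | E | Output
--------------
0 | 0 | 0
0 | 1 | 0
1 | 0 | 0
1 | 1 | 0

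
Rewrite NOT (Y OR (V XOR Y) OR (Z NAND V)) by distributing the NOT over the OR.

NOT Y AND NOT (V XOR Y) AND NOT (Z NAND V)
De Morgan's: NOT(OR of terms) = AND of negations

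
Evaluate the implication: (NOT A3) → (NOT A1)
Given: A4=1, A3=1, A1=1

Antecedent (NOT A3) = 0; consequent (NOT A1) = 0.
0 → 0 = 1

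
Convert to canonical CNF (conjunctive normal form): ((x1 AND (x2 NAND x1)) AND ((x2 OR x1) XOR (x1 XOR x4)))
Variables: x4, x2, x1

(x4 OR x2 OR x1) AND (x4 OR x2 OR NOT x1) AND (x4 OR NOT x2 OR x1) AND (x4 OR NOT x2 OR NOT x1) AND (NOT x4 OR x2 OR x1) AND (NOT x4 OR NOT x2 OR x1) AND (NOT x4 OR NOT x2 OR NOT x1)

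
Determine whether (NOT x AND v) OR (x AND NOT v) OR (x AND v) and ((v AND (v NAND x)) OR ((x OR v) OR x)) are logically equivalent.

Yes, they are equivalent — the two output columns agree on all 4 assignments:
x | v | Expression 1 | Expression 2
-----------------------------------
0 | 0 | 0 | 0
0 | 1 | 1 | 1
1 | 0 | 1 | 1
1 | 1 | 1 | 1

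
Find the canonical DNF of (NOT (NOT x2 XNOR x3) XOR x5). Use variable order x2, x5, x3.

(NOT x2 AND NOT x5 AND NOT x3) OR (NOT x2 AND x5 AND x3) OR (x2 AND NOT x5 AND x3) OR (x2 AND x5 AND NOT x3)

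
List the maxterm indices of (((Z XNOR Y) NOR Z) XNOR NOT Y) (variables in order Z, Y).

ΠM(0, 1, 2) = (Z OR Y) AND (Z OR NOT Y) AND (NOT Z OR Y)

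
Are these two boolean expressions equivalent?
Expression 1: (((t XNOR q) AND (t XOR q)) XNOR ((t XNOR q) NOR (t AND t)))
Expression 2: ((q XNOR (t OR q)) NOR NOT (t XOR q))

No. Counterexample: with q=0, t=0, Expression 1 = 1 but Expression 2 = 0.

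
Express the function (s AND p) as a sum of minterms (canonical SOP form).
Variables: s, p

Σm(3) = (s AND p)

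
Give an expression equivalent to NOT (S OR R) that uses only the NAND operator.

(((S NAND S) NAND (R NAND R)) NAND ((S NAND S) NAND (R NAND R)))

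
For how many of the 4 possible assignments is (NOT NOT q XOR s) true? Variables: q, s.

Satisfying assignments: (0,1), (1,0)
Count: 2 out of 4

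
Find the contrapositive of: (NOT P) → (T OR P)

Contrapositive: NOT (T OR P) → P
Note: A statement and its contrapositive are logically equivalent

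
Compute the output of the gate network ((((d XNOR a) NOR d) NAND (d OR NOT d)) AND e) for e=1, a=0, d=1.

Substituting: ((((1 XNOR 0) NOR 1) NAND (1 OR NOT 1)) AND 1)
= 1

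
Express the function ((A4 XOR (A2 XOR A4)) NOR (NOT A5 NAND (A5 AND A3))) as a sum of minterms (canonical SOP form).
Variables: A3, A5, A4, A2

Σm() = FALSE (no minterms)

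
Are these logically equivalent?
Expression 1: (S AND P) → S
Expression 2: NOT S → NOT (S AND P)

Yes, Contrapositive is always equivalent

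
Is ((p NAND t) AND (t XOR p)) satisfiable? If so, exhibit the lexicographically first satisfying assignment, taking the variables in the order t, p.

t=0, p=1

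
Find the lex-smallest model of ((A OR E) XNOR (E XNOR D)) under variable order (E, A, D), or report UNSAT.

E=0, A=0, D=1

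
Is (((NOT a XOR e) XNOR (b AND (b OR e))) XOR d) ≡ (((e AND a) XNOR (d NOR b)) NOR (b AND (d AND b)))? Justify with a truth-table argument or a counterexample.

No. Counterexample: with a=0, d=0, b=0, e=0, Expression 1 = 0 but Expression 2 = 1.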